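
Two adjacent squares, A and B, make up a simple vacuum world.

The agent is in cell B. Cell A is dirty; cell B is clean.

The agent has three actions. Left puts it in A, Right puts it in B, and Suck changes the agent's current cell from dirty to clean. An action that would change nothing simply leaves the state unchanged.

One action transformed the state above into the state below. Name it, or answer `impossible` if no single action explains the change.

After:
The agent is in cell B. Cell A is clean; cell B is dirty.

try  Left: <A|dirty|clean>
try Right: <B|dirty|clean>
try  Suck: <B|dirty|clean>
no single action produces the after-state

impossible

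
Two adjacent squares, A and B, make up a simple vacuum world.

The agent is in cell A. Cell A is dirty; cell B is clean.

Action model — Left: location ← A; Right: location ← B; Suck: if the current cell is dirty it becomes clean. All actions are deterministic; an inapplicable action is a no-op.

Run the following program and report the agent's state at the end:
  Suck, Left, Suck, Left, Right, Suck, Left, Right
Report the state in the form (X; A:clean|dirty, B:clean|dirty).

t=1 Suck ⇒ (A; A:clean, B:clean)
t=2 Left ⇒ (A; A:clean, B:clean)
t=3 Suck ⇒ (A; A:clean, B:clean)
t=4 Left ⇒ (A; A:clean, B:clean)
t=5 Right ⇒ (B; A:clean, B:clean)
t=6 Suck ⇒ (B; A:clean, B:clean)
t=7 Left ⇒ (A; A:clean, B:clean)
t=8 Right ⇒ (B; A:clean, B:clean)

(B; A:clean, B:clean)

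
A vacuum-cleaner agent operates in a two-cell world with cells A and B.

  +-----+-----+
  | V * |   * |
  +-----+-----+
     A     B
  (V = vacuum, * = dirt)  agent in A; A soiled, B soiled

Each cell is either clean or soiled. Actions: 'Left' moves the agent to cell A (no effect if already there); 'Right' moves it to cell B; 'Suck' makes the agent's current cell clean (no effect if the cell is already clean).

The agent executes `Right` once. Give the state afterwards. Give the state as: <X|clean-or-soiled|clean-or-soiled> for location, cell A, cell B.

start: <A|soiled|soiled>
1. Right → <B|soiled|soiled>

<B|soiled|soiled>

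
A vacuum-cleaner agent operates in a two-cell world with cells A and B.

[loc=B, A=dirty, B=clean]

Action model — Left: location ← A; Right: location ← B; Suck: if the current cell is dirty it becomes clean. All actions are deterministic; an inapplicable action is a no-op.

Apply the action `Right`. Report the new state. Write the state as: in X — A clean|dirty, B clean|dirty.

start: in B — A dirty, B clean
1) do Right; now in B — A dirty, B clean

in B — A dirty, B clean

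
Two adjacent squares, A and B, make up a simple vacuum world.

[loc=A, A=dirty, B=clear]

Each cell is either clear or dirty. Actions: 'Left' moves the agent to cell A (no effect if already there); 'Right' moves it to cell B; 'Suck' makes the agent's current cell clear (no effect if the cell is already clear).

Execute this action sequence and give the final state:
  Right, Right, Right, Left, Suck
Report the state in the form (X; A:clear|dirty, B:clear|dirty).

(A; A:clear, B:clear)

t=1 Right ⇒ (B; A:dirty, B:clear)
t=2 Right ⇒ (B; A:dirty, B:clear)
t=3 Right ⇒ (B; A:dirty, B:clear)
t=4 Left ⇒ (A; A:dirty, B:clear)
t=5 Suck ⇒ (A; A:clear, B:clear)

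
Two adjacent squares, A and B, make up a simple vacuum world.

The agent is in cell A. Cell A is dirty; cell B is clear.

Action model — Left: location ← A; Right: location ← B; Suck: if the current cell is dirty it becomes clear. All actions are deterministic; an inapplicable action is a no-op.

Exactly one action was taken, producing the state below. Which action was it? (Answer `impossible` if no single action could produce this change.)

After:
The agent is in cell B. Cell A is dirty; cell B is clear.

try  Left: (A; A:dirty, B:clear)
try Right: (B; A:dirty, B:clear)  ← match
try  Suck: (A; A:clear, B:clear)

Right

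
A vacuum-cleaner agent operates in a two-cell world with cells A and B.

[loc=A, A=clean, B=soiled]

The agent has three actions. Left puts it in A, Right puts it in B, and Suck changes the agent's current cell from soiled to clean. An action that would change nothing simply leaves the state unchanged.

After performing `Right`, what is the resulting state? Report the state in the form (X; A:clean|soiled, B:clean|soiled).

(B; A:clean, B:soiled)

start: (A; A:clean, B:soiled)
1. Right → (B; A:clean, B:soiled)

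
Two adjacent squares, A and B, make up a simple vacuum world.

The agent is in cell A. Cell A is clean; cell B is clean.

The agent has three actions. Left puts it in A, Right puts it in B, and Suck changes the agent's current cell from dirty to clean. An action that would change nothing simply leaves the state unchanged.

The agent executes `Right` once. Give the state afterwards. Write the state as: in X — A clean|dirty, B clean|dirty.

in B — A clean, B clean

start: in A — A clean, B clean
[1] after Right: in B — A clean, B clean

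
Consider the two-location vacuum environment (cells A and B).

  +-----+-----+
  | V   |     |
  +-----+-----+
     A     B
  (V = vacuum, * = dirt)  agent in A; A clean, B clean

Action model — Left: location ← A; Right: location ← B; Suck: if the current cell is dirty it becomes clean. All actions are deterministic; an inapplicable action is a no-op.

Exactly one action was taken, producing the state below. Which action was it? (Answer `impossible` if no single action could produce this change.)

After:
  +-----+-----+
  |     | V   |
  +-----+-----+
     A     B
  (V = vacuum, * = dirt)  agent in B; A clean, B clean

Right

try  Left: in A — A clean, B clean
try Right: in B — A clean, B clean  ← match
try  Suck: in A — A clean, B clean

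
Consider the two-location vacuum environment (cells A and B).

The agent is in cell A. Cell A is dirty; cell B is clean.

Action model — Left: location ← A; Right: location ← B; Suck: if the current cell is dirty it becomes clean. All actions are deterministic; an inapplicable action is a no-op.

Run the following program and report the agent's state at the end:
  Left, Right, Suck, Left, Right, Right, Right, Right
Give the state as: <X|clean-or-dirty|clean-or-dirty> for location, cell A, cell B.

Left (#1): <A|dirty|clean>
Right (#2): <B|dirty|clean>
Suck (#3): <B|dirty|clean>
Left (#4): <A|dirty|clean>
Right (#5): <B|dirty|clean>
Right (#6): <B|dirty|clean>
Right (#7): <B|dirty|clean>
Right (#8): <B|dirty|clean>

<B|dirty|clean>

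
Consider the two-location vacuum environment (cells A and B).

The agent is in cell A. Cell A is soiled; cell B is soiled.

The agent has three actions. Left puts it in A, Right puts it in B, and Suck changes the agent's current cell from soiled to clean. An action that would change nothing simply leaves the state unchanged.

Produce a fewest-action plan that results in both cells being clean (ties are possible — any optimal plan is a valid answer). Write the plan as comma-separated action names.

1. Suck → loc=A A=clean B=soiled
2. Right → loc=B A=clean B=soiled
3. Suck → loc=B A=clean B=clean
min 3: Suck A + move + Suck B

Suck, Right, Suck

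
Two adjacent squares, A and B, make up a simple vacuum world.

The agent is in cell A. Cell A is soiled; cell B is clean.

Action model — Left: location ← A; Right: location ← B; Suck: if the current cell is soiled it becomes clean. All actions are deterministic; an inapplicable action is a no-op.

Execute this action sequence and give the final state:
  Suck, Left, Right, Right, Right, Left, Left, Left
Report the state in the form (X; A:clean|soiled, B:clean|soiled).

(A; A:clean, B:clean)

1) do Suck; now (A; A:clean, B:clean)
2) do Left; now (A; A:clean, B:clean)
3) do Right; now (B; A:clean, B:clean)
4) do Right; now (B; A:clean, B:clean)
5) do Right; now (B; A:clean, B:clean)
6) do Left; now (A; A:clean, B:clean)
7) do Left; now (A; A:clean, B:clean)
8) do Left; now (A; A:clean, B:clean)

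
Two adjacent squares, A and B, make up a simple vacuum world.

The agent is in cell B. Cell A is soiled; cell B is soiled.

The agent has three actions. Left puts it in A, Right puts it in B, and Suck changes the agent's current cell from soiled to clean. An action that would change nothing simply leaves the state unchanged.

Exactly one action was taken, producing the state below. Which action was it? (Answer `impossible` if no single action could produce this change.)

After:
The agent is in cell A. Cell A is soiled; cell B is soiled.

Left

try  Left: <A|soiled|soiled>  ← match
try Right: <B|soiled|soiled>
try  Suck: <B|soiled|clean>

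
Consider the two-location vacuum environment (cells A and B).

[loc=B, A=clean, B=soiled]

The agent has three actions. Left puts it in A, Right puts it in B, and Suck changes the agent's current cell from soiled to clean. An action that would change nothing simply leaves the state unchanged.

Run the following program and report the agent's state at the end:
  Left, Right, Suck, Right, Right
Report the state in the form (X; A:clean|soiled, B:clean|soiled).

(B; A:clean, B:clean)

step 1/5 (Left): (A; A:clean, B:soiled)
step 2/5 (Right): (B; A:clean, B:soiled)
step 3/5 (Suck): (B; A:clean, B:clean)
step 4/5 (Right): (B; A:clean, B:clean)
step 5/5 (Right): (B; A:clean, B:clean)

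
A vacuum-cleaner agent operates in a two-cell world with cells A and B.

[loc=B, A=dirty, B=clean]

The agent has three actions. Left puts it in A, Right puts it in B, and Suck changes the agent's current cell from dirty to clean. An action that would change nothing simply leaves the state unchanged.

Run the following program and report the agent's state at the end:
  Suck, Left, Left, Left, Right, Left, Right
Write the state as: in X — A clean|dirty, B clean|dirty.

in B — A dirty, B clean

Suck (#1): in B — A dirty, B clean
Left (#2): in A — A dirty, B clean
Left (#3): in A — A dirty, B clean
Left (#4): in A — A dirty, B clean
Right (#5): in B — A dirty, B clean
Left (#6): in A — A dirty, B clean
Right (#7): in B — A dirty, B clean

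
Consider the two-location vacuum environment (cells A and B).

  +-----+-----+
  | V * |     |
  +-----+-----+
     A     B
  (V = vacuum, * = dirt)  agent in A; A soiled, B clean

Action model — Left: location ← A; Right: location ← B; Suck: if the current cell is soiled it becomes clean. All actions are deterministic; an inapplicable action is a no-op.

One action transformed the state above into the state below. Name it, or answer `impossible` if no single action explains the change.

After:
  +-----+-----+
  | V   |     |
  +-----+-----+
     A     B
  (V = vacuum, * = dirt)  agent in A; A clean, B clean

Suck

try  Left: <A|soiled|clean>
try Right: <B|soiled|clean>
try  Suck: <A|clean|clean>  ← match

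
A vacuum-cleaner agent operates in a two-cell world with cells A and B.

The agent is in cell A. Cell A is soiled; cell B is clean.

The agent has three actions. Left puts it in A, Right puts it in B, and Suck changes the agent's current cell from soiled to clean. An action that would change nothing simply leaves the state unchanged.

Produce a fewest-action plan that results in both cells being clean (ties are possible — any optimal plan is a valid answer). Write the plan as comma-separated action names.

Suck

Suck (#1): <A|clean|clean>
min 1: A is soiled, one Suck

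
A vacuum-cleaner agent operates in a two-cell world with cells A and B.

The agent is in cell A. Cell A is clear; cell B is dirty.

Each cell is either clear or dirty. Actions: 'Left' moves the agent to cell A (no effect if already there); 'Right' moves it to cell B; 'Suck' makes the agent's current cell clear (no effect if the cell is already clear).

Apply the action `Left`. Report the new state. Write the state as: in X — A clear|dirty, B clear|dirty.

in A — A clear, B dirty

start: in A — A clear, B dirty
[1] after Left: in A — A clear, B dirty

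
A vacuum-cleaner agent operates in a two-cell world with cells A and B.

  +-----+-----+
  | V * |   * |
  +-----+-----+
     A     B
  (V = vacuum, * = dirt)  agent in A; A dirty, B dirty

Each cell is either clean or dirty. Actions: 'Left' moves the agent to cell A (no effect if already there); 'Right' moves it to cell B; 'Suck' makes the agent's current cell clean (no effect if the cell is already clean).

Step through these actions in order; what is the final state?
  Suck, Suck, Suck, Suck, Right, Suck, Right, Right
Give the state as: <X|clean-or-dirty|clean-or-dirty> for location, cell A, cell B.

<B|clean|clean>

t=1 Suck ⇒ <A|clean|dirty>
t=2 Suck ⇒ <A|clean|dirty>
t=3 Suck ⇒ <A|clean|dirty>
t=4 Suck ⇒ <A|clean|dirty>
t=5 Right ⇒ <B|clean|dirty>
t=6 Suck ⇒ <B|clean|clean>
t=7 Right ⇒ <B|clean|clean>
t=8 Right ⇒ <B|clean|clean>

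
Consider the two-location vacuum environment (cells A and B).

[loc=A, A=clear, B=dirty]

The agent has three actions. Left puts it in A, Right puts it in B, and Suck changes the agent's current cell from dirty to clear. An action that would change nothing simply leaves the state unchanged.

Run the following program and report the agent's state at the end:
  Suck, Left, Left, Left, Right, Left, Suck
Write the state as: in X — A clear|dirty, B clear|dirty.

in A — A clear, B dirty

[1] after Suck: in A — A clear, B dirty
[2] after Left: in A — A clear, B dirty
[3] after Left: in A — A clear, B dirty
[4] after Left: in A — A clear, B dirty
[5] after Right: in B — A clear, B dirty
[6] after Left: in A — A clear, B dirty
[7] after Suck: in A — A clear, B dirty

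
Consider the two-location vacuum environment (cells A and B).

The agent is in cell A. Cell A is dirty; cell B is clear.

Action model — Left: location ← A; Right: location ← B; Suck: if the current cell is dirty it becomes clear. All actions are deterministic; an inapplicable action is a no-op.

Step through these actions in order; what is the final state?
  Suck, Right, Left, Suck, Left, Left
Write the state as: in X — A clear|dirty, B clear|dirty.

in A — A clear, B clear

[1] after Suck: in A — A clear, B clear
[2] after Right: in B — A clear, B clear
[3] after Left: in A — A clear, B clear
[4] after Suck: in A — A clear, B clear
[5] after Left: in A — A clear, B clear
[6] after Left: in A — A clear, B clear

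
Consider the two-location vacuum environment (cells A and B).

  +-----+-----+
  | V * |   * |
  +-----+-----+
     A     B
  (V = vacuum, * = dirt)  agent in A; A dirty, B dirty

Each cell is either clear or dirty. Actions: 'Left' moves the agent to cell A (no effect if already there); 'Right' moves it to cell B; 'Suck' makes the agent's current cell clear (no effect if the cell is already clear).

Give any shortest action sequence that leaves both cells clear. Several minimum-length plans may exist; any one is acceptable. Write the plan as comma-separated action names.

Suck, Right, Suck

Suck (#1): (A; A:clear, B:dirty)
Right (#2): (B; A:clear, B:dirty)
Suck (#3): (B; A:clear, B:clear)
min 3: Suck A + move + Suck B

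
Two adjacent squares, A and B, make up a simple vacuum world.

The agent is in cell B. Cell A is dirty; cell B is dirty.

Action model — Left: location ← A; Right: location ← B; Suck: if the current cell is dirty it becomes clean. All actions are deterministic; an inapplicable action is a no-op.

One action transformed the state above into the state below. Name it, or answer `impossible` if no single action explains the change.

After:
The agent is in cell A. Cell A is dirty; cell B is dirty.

Left

try  Left: (A; A:dirty, B:dirty)  ← match
try Right: (B; A:dirty, B:dirty)
try  Suck: (B; A:dirty, B:clean)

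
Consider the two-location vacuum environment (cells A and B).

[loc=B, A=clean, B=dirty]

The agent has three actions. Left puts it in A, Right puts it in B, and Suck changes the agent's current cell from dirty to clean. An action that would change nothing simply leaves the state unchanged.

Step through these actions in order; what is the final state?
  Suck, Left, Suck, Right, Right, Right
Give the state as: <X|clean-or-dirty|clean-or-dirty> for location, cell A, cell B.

<B|clean|clean>

step 1/6 (Suck): <B|clean|clean>
step 2/6 (Left): <A|clean|clean>
step 3/6 (Suck): <A|clean|clean>
step 4/6 (Right): <B|clean|clean>
step 5/6 (Right): <B|clean|clean>
step 6/6 (Right): <B|clean|clean>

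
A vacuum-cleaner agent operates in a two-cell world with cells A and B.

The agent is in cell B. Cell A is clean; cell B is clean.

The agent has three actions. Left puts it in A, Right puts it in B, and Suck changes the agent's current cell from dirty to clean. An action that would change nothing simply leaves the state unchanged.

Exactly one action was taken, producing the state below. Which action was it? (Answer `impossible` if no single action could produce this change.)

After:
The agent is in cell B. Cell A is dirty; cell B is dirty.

impossible

try  Left: loc=A A=clean B=clean
try Right: loc=B A=clean B=clean
try  Suck: loc=B A=clean B=clean
no single action produces the after-state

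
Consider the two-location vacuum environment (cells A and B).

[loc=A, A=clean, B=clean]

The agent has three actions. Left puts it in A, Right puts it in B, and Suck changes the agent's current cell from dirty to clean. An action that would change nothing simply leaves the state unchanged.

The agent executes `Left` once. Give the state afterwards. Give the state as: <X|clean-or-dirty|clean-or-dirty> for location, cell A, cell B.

start: <A|clean|clean>
[1] after Left: <A|clean|clean>

<A|clean|clean>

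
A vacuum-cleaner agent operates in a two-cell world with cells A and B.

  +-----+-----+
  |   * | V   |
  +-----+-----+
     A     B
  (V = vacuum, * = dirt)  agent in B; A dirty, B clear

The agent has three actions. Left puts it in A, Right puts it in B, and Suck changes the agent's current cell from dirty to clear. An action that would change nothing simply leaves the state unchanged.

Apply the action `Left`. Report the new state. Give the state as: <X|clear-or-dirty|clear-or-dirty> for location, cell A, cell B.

start: <B|dirty|clear>
Left (#1): <A|dirty|clear>

<A|dirty|clear>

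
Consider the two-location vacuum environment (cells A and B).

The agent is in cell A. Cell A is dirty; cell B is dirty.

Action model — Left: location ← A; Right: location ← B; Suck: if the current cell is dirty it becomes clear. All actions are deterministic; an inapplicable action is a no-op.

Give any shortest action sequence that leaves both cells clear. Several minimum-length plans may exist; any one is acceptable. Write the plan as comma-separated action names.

t=1 Suck ⇒ <A|clear|dirty>
t=2 Right ⇒ <B|clear|dirty>
t=3 Suck ⇒ <B|clear|clear>
min 3: Suck A + move + Suck B

Suck, Right, Suck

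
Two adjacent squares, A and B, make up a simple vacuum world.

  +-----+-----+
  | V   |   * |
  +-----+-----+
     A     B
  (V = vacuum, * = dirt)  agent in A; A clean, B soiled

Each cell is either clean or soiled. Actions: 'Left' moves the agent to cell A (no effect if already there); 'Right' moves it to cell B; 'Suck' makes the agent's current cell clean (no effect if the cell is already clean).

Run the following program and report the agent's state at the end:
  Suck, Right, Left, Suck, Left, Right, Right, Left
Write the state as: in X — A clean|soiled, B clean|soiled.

[1] after Suck: in A — A clean, B soiled
[2] after Right: in B — A clean, B soiled
[3] after Left: in A — A clean, B soiled
[4] after Suck: in A — A clean, B soiled
[5] after Left: in A — A clean, B soiled
[6] after Right: in B — A clean, B soiled
[7] after Right: in B — A clean, B soiled
[8] after Left: in A — A clean, B soiled

in A — A clean, B soiled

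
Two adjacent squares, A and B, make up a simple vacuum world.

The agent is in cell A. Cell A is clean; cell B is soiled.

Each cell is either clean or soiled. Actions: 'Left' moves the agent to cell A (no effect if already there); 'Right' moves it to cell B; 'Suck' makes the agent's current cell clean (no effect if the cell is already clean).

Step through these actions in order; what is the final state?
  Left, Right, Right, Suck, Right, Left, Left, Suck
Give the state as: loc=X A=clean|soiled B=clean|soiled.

Left (#1): loc=A A=clean B=soiled
Right (#2): loc=B A=clean B=soiled
Right (#3): loc=B A=clean B=soiled
Suck (#4): loc=B A=clean B=clean
Right (#5): loc=B A=clean B=clean
Left (#6): loc=A A=clean B=clean
Left (#7): loc=A A=clean B=clean
Suck (#8): loc=A A=clean B=clean

loc=A A=clean B=clean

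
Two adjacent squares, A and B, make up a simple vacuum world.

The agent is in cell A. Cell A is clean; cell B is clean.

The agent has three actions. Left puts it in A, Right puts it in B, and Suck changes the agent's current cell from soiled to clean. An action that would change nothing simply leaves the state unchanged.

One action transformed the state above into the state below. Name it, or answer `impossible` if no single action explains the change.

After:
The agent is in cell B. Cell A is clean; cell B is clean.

try  Left: in A — A clean, B clean
try Right: in B — A clean, B clean  ← match
try  Suck: in A — A clean, B clean

Right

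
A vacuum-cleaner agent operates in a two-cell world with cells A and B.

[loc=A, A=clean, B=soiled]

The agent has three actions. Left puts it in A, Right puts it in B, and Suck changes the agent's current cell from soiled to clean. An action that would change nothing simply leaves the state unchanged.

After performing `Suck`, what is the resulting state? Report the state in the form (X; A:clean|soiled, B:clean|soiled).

start: (A; A:clean, B:soiled)
1. Suck → (A; A:clean, B:soiled)

(A; A:clean, B:soiled)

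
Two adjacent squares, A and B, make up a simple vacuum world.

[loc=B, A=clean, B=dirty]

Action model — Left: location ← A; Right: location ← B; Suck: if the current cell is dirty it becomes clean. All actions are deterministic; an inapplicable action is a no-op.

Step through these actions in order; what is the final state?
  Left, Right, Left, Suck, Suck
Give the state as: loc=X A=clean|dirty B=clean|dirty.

Left (#1): loc=A A=clean B=dirty
Right (#2): loc=B A=clean B=dirty
Left (#3): loc=A A=clean B=dirty
Suck (#4): loc=A A=clean B=dirty
Suck (#5): loc=A A=clean B=dirty

loc=A A=clean B=dirty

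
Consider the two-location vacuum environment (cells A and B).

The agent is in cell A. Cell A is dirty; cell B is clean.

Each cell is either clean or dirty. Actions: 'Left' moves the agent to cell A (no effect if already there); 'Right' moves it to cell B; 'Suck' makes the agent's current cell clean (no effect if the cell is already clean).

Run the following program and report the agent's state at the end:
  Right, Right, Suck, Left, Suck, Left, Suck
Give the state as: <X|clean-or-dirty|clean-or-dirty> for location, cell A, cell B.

t=1 Right ⇒ <B|dirty|clean>
t=2 Right ⇒ <B|dirty|clean>
t=3 Suck ⇒ <B|dirty|clean>
t=4 Left ⇒ <A|dirty|clean>
t=5 Suck ⇒ <A|clean|clean>
t=6 Left ⇒ <A|clean|clean>
t=7 Suck ⇒ <A|clean|clean>

<A|clean|clean>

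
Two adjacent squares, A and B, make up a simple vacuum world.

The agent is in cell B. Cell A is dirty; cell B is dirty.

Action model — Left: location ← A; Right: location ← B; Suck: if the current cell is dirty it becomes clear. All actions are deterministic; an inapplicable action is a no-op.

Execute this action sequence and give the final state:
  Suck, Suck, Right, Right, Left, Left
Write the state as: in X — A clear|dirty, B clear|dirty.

[1] after Suck: in B — A dirty, B clear
[2] after Suck: in B — A dirty, B clear
[3] after Right: in B — A dirty, B clear
[4] after Right: in B — A dirty, B clear
[5] after Left: in A — A dirty, B clear
[6] after Left: in A — A dirty, B clear

in A — A dirty, B clear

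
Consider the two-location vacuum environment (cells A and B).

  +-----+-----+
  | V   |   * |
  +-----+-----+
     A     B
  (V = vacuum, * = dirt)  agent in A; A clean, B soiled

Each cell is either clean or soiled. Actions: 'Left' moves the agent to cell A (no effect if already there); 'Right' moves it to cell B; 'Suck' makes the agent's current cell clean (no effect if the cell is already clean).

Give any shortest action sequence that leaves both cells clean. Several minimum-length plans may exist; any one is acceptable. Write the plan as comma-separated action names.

1. Right → (B; A:clean, B:soiled)
2. Suck → (B; A:clean, B:clean)
min 2: go B then Suck

Right, Suck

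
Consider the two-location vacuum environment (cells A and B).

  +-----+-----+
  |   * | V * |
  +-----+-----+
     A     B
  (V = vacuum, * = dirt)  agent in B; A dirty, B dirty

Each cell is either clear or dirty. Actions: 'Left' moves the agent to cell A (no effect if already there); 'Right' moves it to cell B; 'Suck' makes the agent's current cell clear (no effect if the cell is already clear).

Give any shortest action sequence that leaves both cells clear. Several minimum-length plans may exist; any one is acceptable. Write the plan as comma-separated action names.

Suck, Left, Suck

[1] after Suck: <B|dirty|clear>
[2] after Left: <A|dirty|clear>
[3] after Suck: <A|clear|clear>
min 3: Suck B + move + Suck A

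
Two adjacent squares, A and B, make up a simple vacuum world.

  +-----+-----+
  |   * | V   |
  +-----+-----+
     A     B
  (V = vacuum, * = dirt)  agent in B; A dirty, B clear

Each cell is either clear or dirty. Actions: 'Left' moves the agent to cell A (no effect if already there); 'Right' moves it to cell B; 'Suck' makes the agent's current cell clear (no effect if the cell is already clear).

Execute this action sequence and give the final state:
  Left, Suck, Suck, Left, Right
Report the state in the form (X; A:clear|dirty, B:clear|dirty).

1) do Left; now (A; A:dirty, B:clear)
2) do Suck; now (A; A:clear, B:clear)
3) do Suck; now (A; A:clear, B:clear)
4) do Left; now (A; A:clear, B:clear)
5) do Right; now (B; A:clear, B:clear)

(B; A:clear, B:clear)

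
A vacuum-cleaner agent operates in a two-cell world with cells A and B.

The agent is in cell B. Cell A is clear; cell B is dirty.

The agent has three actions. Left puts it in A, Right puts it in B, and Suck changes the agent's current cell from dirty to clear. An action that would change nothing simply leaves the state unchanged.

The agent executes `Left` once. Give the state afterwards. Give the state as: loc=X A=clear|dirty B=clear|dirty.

start: loc=B A=clear B=dirty
step 1/1 (Left): loc=A A=clear B=dirty

loc=A A=clear B=dirty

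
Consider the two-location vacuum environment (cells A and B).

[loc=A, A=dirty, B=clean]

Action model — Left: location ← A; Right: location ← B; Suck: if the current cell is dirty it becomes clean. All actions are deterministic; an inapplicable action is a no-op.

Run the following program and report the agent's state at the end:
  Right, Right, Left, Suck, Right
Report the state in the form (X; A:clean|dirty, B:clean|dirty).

(B; A:clean, B:clean)

1) do Right; now (B; A:dirty, B:clean)
2) do Right; now (B; A:dirty, B:clean)
3) do Left; now (A; A:dirty, B:clean)
4) do Suck; now (A; A:clean, B:clean)
5) do Right; now (B; A:clean, B:clean)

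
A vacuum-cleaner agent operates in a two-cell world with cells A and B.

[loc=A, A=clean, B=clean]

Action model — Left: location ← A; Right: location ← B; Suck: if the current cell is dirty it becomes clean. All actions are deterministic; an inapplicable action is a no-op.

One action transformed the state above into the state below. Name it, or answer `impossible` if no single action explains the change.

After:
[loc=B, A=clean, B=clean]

Right

try  Left: (A; A:clean, B:clean)
try Right: (B; A:clean, B:clean)  ← match
try  Suck: (A; A:clean, B:clean)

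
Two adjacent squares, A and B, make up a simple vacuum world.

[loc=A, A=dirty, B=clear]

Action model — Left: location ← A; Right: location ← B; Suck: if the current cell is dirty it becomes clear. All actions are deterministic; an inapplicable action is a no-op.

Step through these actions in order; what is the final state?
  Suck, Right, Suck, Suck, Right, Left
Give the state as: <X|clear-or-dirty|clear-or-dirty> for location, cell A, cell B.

step 1/6 (Suck): <A|clear|clear>
step 2/6 (Right): <B|clear|clear>
step 3/6 (Suck): <B|clear|clear>
step 4/6 (Suck): <B|clear|clear>
step 5/6 (Right): <B|clear|clear>
step 6/6 (Left): <A|clear|clear>

<A|clear|clear>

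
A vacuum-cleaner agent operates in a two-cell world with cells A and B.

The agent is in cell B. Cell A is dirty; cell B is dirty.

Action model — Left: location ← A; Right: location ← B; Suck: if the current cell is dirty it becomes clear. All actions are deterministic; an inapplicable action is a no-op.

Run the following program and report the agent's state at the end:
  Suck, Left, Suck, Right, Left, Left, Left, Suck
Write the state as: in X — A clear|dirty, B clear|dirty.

[1] after Suck: in B — A dirty, B clear
[2] after Left: in A — A dirty, B clear
[3] after Suck: in A — A clear, B clear
[4] after Right: in B — A clear, B clear
[5] after Left: in A — A clear, B clear
[6] after Left: in A — A clear, B clear
[7] after Left: in A — A clear, B clear
[8] after Suck: in A — A clear, B clear

in A — A clear, B clear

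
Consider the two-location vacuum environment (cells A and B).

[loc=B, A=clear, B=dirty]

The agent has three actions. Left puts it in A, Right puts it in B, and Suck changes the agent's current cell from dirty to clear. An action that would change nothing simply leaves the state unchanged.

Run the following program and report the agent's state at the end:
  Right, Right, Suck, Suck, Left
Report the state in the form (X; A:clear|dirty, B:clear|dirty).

(A; A:clear, B:clear)

Right (#1): (B; A:clear, B:dirty)
Right (#2): (B; A:clear, B:dirty)
Suck (#3): (B; A:clear, B:clear)
Suck (#4): (B; A:clear, B:clear)
Left (#5): (A; A:clear, B:clear)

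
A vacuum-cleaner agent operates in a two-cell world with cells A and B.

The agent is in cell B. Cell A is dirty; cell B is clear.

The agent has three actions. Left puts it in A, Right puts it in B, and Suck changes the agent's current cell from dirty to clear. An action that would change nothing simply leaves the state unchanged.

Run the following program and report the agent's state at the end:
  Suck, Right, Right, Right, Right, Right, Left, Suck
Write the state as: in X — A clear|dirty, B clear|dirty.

Suck (#1): in B — A dirty, B clear
Right (#2): in B — A dirty, B clear
Right (#3): in B — A dirty, B clear
Right (#4): in B — A dirty, B clear
Right (#5): in B — A dirty, B clear
Right (#6): in B — A dirty, B clear
Left (#7): in A — A dirty, B clear
Suck (#8): in A — A clear, B clear

in A — A clear, B clear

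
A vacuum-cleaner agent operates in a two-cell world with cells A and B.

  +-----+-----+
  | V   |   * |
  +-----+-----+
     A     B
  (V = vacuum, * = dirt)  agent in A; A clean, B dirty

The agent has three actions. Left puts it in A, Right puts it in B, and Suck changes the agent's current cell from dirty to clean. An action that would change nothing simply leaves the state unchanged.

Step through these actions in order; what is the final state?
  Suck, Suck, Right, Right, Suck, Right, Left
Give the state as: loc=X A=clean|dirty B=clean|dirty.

t=1 Suck ⇒ loc=A A=clean B=dirty
t=2 Suck ⇒ loc=A A=clean B=dirty
t=3 Right ⇒ loc=B A=clean B=dirty
t=4 Right ⇒ loc=B A=clean B=dirty
t=5 Suck ⇒ loc=B A=clean B=clean
t=6 Right ⇒ loc=B A=clean B=clean
t=7 Left ⇒ loc=A A=clean B=clean

loc=A A=clean B=clean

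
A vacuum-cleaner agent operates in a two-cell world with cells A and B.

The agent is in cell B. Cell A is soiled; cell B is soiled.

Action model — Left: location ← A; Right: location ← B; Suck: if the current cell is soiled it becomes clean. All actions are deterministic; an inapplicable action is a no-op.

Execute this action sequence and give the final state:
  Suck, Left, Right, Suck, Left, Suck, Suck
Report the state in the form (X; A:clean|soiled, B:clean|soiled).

(A; A:clean, B:clean)

1) do Suck; now (B; A:soiled, B:clean)
2) do Left; now (A; A:soiled, B:clean)
3) do Right; now (B; A:soiled, B:clean)
4) do Suck; now (B; A:soiled, B:clean)
5) do Left; now (A; A:soiled, B:clean)
6) do Suck; now (A; A:clean, B:clean)
7) do Suck; now (A; A:clean, B:clean)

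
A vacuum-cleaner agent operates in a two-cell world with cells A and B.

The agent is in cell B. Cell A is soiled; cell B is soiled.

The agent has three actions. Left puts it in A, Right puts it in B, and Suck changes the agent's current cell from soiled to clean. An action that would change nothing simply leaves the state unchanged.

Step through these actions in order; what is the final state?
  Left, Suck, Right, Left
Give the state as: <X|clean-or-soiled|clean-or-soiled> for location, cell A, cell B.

step 1/4 (Left): <A|soiled|soiled>
step 2/4 (Suck): <A|clean|soiled>
step 3/4 (Right): <B|clean|soiled>
step 4/4 (Left): <A|clean|soiled>

<A|clean|soiled>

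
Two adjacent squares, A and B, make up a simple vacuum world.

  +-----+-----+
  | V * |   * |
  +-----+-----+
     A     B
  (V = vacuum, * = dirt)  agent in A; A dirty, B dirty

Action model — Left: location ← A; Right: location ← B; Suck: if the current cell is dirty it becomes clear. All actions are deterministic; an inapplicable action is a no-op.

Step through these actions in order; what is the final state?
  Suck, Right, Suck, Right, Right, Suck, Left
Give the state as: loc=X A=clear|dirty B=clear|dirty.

loc=A A=clear B=clear

1. Suck → loc=A A=clear B=dirty
2. Right → loc=B A=clear B=dirty
3. Suck → loc=B A=clear B=clear
4. Right → loc=B A=clear B=clear
5. Right → loc=B A=clear B=clear
6. Suck → loc=B A=clear B=clear
7. Left → loc=A A=clear B=clear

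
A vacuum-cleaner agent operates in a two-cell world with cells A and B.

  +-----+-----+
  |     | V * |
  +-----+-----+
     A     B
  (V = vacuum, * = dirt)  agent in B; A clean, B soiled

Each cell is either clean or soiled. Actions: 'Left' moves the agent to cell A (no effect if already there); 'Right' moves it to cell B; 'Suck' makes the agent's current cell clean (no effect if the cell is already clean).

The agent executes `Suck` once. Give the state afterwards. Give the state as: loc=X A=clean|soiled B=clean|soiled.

loc=B A=clean B=clean

start: loc=B A=clean B=soiled
t=1 Suck ⇒ loc=B A=clean B=clean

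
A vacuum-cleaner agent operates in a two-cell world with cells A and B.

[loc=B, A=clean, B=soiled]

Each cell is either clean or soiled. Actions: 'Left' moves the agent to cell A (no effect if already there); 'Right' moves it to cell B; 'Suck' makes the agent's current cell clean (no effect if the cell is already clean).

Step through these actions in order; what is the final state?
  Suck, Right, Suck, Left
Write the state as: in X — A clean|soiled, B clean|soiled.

in A — A clean, B clean

t=1 Suck ⇒ in B — A clean, B clean
t=2 Right ⇒ in B — A clean, B clean
t=3 Suck ⇒ in B — A clean, B clean
t=4 Left ⇒ in A — A clean, B clean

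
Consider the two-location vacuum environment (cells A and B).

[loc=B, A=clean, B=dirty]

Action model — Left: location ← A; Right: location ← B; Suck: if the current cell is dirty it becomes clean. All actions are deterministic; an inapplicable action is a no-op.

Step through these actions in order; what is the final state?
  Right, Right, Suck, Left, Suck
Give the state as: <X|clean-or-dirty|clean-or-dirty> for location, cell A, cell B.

<A|clean|clean>

t=1 Right ⇒ <B|clean|dirty>
t=2 Right ⇒ <B|clean|dirty>
t=3 Suck ⇒ <B|clean|clean>
t=4 Left ⇒ <A|clean|clean>
t=5 Suck ⇒ <A|clean|clean>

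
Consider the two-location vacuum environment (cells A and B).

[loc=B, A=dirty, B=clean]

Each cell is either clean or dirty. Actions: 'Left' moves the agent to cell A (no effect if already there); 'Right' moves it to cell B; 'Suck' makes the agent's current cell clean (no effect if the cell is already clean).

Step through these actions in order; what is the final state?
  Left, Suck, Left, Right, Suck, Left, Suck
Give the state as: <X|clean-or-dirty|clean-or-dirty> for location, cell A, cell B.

<A|clean|clean>

Left (#1): <A|dirty|clean>
Suck (#2): <A|clean|clean>
Left (#3): <A|clean|clean>
Right (#4): <B|clean|clean>
Suck (#5): <B|clean|clean>
Left (#6): <A|clean|clean>
Suck (#7): <A|clean|clean>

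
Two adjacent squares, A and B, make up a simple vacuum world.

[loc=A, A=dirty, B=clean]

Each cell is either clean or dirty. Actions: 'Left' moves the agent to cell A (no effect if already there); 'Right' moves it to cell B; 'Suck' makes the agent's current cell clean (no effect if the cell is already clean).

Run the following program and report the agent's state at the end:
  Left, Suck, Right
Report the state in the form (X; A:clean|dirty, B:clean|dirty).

(B; A:clean, B:clean)

t=1 Left ⇒ (A; A:dirty, B:clean)
t=2 Suck ⇒ (A; A:clean, B:clean)
t=3 Right ⇒ (B; A:clean, B:clean)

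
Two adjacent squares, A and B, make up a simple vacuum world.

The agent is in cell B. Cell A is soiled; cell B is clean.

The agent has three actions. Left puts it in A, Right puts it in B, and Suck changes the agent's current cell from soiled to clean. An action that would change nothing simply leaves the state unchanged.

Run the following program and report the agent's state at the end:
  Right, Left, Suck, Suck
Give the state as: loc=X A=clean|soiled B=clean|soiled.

loc=A A=clean B=clean

1) do Right; now loc=B A=soiled B=clean
2) do Left; now loc=A A=soiled B=clean
3) do Suck; now loc=A A=clean B=clean
4) do Suck; now loc=A A=clean B=clean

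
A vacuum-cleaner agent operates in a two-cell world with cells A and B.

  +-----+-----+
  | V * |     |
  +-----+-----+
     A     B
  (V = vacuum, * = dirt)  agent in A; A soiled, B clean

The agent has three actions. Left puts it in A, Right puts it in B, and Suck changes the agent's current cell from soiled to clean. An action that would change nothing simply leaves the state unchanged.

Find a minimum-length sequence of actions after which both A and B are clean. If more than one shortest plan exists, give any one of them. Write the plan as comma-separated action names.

[1] after Suck: loc=A A=clean B=clean
min 1: A is soiled, one Suck

Suck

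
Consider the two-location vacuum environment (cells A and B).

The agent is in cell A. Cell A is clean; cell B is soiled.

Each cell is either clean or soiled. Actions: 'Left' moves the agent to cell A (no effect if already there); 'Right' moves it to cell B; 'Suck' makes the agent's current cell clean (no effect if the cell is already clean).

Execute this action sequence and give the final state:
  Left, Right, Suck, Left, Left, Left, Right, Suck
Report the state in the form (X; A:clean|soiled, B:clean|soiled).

1. Left → (A; A:clean, B:soiled)
2. Right → (B; A:clean, B:soiled)
3. Suck → (B; A:clean, B:clean)
4. Left → (A; A:clean, B:clean)
5. Left → (A; A:clean, B:clean)
6. Left → (A; A:clean, B:clean)
7. Right → (B; A:clean, B:clean)
8. Suck → (B; A:clean, B:clean)

(B; A:clean, B:clean)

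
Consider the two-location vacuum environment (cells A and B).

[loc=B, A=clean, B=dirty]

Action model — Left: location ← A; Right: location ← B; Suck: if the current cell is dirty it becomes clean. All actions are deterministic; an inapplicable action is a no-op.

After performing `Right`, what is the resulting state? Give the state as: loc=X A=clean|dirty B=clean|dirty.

start: loc=B A=clean B=dirty
t=1 Right ⇒ loc=B A=clean B=dirty

loc=B A=clean B=dirty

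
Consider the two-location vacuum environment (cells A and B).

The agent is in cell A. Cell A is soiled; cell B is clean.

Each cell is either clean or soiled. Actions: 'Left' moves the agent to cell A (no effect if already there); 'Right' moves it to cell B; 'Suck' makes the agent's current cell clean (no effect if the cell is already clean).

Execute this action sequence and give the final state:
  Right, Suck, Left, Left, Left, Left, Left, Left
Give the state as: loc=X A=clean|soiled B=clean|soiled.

loc=A A=soiled B=clean

1) do Right; now loc=B A=soiled B=clean
2) do Suck; now loc=B A=soiled B=clean
3) do Left; now loc=A A=soiled B=clean
4) do Left; now loc=A A=soiled B=clean
5) do Left; now loc=A A=soiled B=clean
6) do Left; now loc=A A=soiled B=clean
7) do Left; now loc=A A=soiled B=clean
8) do Left; now loc=A A=soiled B=clean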